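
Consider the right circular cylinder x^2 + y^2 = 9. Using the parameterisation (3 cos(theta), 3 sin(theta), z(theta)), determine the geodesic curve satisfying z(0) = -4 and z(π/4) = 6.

Parameterise the cylinder of radius R = 3 as
    r(θ) = (3 cos θ, 3 sin θ, z(θ)).
The arc-length element is
    ds = sqrt(9 + (dz/dθ)^2) dθ,
so the Lagrangian is L = sqrt(9 + z'^2).
L depends on z' only, not on z or θ, so ∂L/∂z = 0 and
    ∂L/∂z' = z' / sqrt(9 + z'^2).
The Euler-Lagrange equation gives
    d/dθ( z' / sqrt(9 + z'^2) ) = 0,
so z' is constant. Integrating once:
    z(θ) = a θ + b,
a helix on the cylinder (a straight line when the cylinder is unrolled). The constants a, b are determined by the endpoint conditions.
With endpoint conditions z(0) = -4 and z(π/4) = 6: from z(0) = b we get b = -4, and a·π/4 + -4 = 6 gives a = 40/π, so
    z(θ) = (40/π) θ − 4.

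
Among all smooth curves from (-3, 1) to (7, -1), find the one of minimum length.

Arc-length functional: J[y] = ∫ sqrt(1 + (y')^2) dx.
Lagrangian L = sqrt(1 + (y')^2) has no explicit y dependence, so ∂L/∂y = 0 and the Euler-Lagrange equation gives
    d/dx( y' / sqrt(1 + (y')^2) ) = 0  ⇒  y' / sqrt(1 + (y')^2) = const.
Hence y' is constant, so y(x) is affine.
Fitting the endpoints (-3, 1) and (7, -1):
    slope m = ((-1) − 1) / (7 − (-3)) = -1/5,
    intercept c = 1 − m·(-3) = 2/5.
Extremal: y(x) = (-1/5) x + 2/5.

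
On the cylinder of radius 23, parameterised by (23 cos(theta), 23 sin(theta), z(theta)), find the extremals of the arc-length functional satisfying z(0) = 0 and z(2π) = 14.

Parameterise the cylinder of radius R = 23 as
    r(θ) = (23 cos θ, 23 sin θ, z(θ)).
The arc-length element is
    ds = sqrt(529 + (dz/dθ)^2) dθ,
so the Lagrangian is L = sqrt(529 + z'^2).
L depends on z' only, not on z or θ, so ∂L/∂z = 0 and
    ∂L/∂z' = z' / sqrt(529 + z'^2).
The Euler-Lagrange equation gives
    d/dθ( z' / sqrt(529 + z'^2) ) = 0,
so z' is constant. Integrating once:
    z(θ) = a θ + b,
a helix on the cylinder (a straight line when the cylinder is unrolled). The constants a, b are determined by the endpoint conditions.
With endpoint conditions z(0) = 0 and z(2π) = 14: from z(0) = b we get b = 0, and a·2π + 0 = 14 gives a = 7/π, so
    z(θ) = (7/π) θ.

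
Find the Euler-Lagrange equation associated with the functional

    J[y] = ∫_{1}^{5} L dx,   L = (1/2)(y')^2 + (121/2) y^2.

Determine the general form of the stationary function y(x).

The Lagrangian is L = (1/2)(y')^2 + (121/2) y^2.
∂L/∂y = 121y.
∂L/∂y' = y'.
The Euler-Lagrange equation d/dx(∂L/∂y') − ∂L/∂y = 0 becomes:
    y'' - 121 y = 0
General solution: y(x) = A e^(11x) + B e^(-11x), where A and B are arbitrary constants fixed by the endpoint conditions.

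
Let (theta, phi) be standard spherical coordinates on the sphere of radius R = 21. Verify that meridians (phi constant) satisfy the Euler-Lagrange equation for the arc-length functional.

On the sphere of radius R = 21 with spherical coordinates (θ, φ), the induced metric is
    ds^2 = 441(dθ^2 + sin^2(θ) dφ^2).
Using θ as the parameter, the arc-length functional becomes
    J[φ] = ∫ 21 sqrt(1 + sin^2(θ) (dφ/dθ)^2) dθ.
So L = 21 sqrt(1 + sin^2(θ) φ'^2). Compute
    ∂L/∂φ = 0  (L has no explicit φ dependence),
    ∂L/∂φ' = 21 sin^2(θ) φ' / sqrt(1 + sin^2(θ) φ'^2).
For the candidate φ(θ) = c (constant), φ' = 0, so ∂L/∂φ' evaluated along the candidate vanishes, and ∂L/∂φ is identically zero. Hence
    d/dθ(∂L/∂φ') − ∂L/∂φ = 0
is satisfied. Therefore meridians φ = const are extremals of arc length — they are geodesics on the sphere.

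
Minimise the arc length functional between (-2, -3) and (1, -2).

Arc-length functional: J[y] = ∫ sqrt(1 + (y')^2) dx.
Lagrangian L = sqrt(1 + (y')^2) has no explicit y dependence, so ∂L/∂y = 0 and the Euler-Lagrange equation gives
    d/dx( y' / sqrt(1 + (y')^2) ) = 0  ⇒  y' / sqrt(1 + (y')^2) = const.
Hence y' is constant, so y(x) is affine.
Fitting the endpoints (-2, -3) and (1, -2):
    slope m = ((-2) − (-3)) / (1 − (-2)) = 1/3,
    intercept c = (-3) − m·(-2) = -7/3.
Extremal: y(x) = (1/3) x - 7/3.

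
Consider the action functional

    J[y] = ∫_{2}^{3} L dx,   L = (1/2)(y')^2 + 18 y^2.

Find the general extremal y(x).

The Lagrangian is L = (1/2)(y')^2 + 18 y^2.
∂L/∂y = 36y.
∂L/∂y' = y'.
The Euler-Lagrange equation d/dx(∂L/∂y') − ∂L/∂y = 0 becomes:
    y'' - 36 y = 0
General solution: y(x) = A e^(6x) + B e^(-6x), where A and B are arbitrary constants fixed by the endpoint conditions.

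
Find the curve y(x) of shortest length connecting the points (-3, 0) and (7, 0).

Arc-length functional: J[y] = ∫ sqrt(1 + (y')^2) dx.
Lagrangian L = sqrt(1 + (y')^2) has no explicit y dependence, so ∂L/∂y = 0 and the Euler-Lagrange equation gives
    d/dx( y' / sqrt(1 + (y')^2) ) = 0  ⇒  y' / sqrt(1 + (y')^2) = const.
Hence y' is constant, so y(x) is affine.
Fitting the endpoints (-3, 0) and (7, 0):
    slope m = (0 − 0) / (7 − (-3)) = 0,
    intercept c = 0 − m·(-3) = 0.
Extremal: y(x) = 0.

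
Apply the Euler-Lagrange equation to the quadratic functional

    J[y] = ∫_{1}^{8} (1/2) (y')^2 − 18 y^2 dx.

The Lagrangian is L = (1/2) (y')^2 − 18 y^2.
Compute ∂L/∂y = -36y, ∂L/∂y' = y'.
The Euler-Lagrange equation d/dx(∂L/∂y') − ∂L/∂y = 0 reduces to
    y'' + 36 y = 0.
Its general solution is
    y(x) = A sin(6x) + B cos(6x),
with A, B fixed by the endpoint conditions.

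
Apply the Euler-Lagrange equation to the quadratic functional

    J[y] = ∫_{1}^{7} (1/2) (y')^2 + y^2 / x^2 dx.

The Lagrangian is L = (1/2) (y')^2 + y^2 / x^2.
Compute ∂L/∂y = 2y/x^2, ∂L/∂y' = y'.
The Euler-Lagrange equation d/dx(∂L/∂y') − ∂L/∂y = 0 reduces to
    y'' − 2/x^2 · y = 0  (x > 0).
Its general solution is
    y(x) = A x^2 + B / x,
with A, B fixed by the endpoint conditions.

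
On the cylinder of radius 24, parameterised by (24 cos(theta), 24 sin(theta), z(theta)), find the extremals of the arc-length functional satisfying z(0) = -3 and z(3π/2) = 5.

Parameterise the cylinder of radius R = 24 as
    r(θ) = (24 cos θ, 24 sin θ, z(θ)).
The arc-length element is
    ds = sqrt(576 + (dz/dθ)^2) dθ,
so the Lagrangian is L = sqrt(576 + z'^2).
L depends on z' only, not on z or θ, so ∂L/∂z = 0 and
    ∂L/∂z' = z' / sqrt(576 + z'^2).
The Euler-Lagrange equation gives
    d/dθ( z' / sqrt(576 + z'^2) ) = 0,
so z' is constant. Integrating once:
    z(θ) = a θ + b,
a helix on the cylinder (a straight line when the cylinder is unrolled). The constants a, b are determined by the endpoint conditions.
With endpoint conditions z(0) = -3 and z(3π/2) = 5: from z(0) = b we get b = -3, and a·3π/2 + -3 = 5 gives a = 16/(3π), so
    z(θ) = (16/(3π)) θ − 3.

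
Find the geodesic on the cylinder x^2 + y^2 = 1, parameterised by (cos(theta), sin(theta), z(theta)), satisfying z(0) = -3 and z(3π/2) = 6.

Parameterise the cylinder of radius R = 1 as
    r(θ) = (cos θ, sin θ, z(θ)).
The arc-length element is
    ds = sqrt(1 + (dz/dθ)^2) dθ,
so the Lagrangian is L = sqrt(1 + z'^2).
L depends on z' only, not on z or θ, so ∂L/∂z = 0 and
    ∂L/∂z' = z' / sqrt(1 + z'^2).
The Euler-Lagrange equation gives
    d/dθ( z' / sqrt(1 + z'^2) ) = 0,
so z' is constant. Integrating once:
    z(θ) = a θ + b,
a helix on the cylinder (a straight line when the cylinder is unrolled). The constants a, b are determined by the endpoint conditions.
With endpoint conditions z(0) = -3 and z(3π/2) = 6: from z(0) = b we get b = -3, and a·3π/2 + -3 = 6 gives a = 6/π, so
    z(θ) = (6/π) θ − 3.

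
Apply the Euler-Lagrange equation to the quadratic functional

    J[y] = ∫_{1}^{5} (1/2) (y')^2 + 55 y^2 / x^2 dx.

The Lagrangian is L = (1/2) (y')^2 + 55 y^2 / x^2.
Compute ∂L/∂y = 110y/x^2, ∂L/∂y' = y'.
The Euler-Lagrange equation d/dx(∂L/∂y') − ∂L/∂y = 0 reduces to
    y'' − 110/x^2 · y = 0  (x > 0).
Its general solution is
    y(x) = A x^11 + B x^(-10),
with A, B fixed by the endpoint conditions.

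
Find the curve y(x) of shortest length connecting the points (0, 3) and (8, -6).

Arc-length functional: J[y] = ∫ sqrt(1 + (y')^2) dx.
Lagrangian L = sqrt(1 + (y')^2) has no explicit y dependence, so ∂L/∂y = 0 and the Euler-Lagrange equation gives
    d/dx( y' / sqrt(1 + (y')^2) ) = 0  ⇒  y' / sqrt(1 + (y')^2) = const.
Hence y' is constant, so y(x) is affine.
Fitting the endpoints (0, 3) and (8, -6):
    slope m = ((-6) − 3) / (8 − 0) = -9/8,
    intercept c = 3 − m·0 = 3.
Extremal: y(x) = (-9/8) x + 3.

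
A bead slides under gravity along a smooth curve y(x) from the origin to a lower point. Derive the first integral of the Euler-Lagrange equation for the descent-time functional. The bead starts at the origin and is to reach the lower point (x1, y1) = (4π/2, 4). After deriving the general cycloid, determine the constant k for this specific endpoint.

The Lagrangian L = sqrt((1 + y'^2) / y) has no explicit x dependence, so the Beltrami identity applies:
    L − y' ∂L/∂y' = C.
Compute ∂L/∂y' = y' / sqrt(y (1 + y'^2)).
Substitute:
    sqrt((1 + y'^2)/y) − y'·y' / sqrt(y (1 + y'^2))
    = (1 + y'^2) / sqrt(y (1 + y'^2)) − y'^2 / sqrt(y (1 + y'^2))
    = 1 / sqrt(y (1 + y'^2)) = C.
Squaring and rearranging gives the first integral
    y (1 + y'^2) = 1/C^2 =: k   (constant).
Solving this first-order ODE by the substitution
    y = (k/2)(1 − cos θ)
yields the cycloid parameterisation
    x(θ) = (k/2)(θ − sin θ),   y(θ) = (k/2)(1 − cos θ).
The constant k is fixed by the endpoint condition.
Now fit the given lower endpoint (x1, y1) = (4π/2, 4). At the bottom of the first arch (θ = π), the parametric equations give
    y(π) = (k/2)(1 − cos π) = k,
    x(π) = (k/2)(π − sin π) = kπ/2.
Matching y(π) = 4 gives k = 4, consistent with x(π) = 4π/2. Therefore the specific cycloid is
    x(θ) = (4/2)(θ − sin θ),   y(θ) = (4/2)(1 − cos θ).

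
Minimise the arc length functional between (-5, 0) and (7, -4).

Arc-length functional: J[y] = ∫ sqrt(1 + (y')^2) dx.
Lagrangian L = sqrt(1 + (y')^2) has no explicit y dependence, so ∂L/∂y = 0 and the Euler-Lagrange equation gives
    d/dx( y' / sqrt(1 + (y')^2) ) = 0  ⇒  y' / sqrt(1 + (y')^2) = const.
Hence y' is constant, so y(x) is affine.
Fitting the endpoints (-5, 0) and (7, -4):
    slope m = ((-4) − 0) / (7 − (-5)) = -1/3,
    intercept c = 0 − m·(-5) = -5/3.
Extremal: y(x) = (-1/3) x - 5/3.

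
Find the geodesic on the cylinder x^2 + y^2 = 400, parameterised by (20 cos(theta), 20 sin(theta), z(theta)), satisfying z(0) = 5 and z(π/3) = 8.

Parameterise the cylinder of radius R = 20 as
    r(θ) = (20 cos θ, 20 sin θ, z(θ)).
The arc-length element is
    ds = sqrt(400 + (dz/dθ)^2) dθ,
so the Lagrangian is L = sqrt(400 + z'^2).
L depends on z' only, not on z or θ, so ∂L/∂z = 0 and
    ∂L/∂z' = z' / sqrt(400 + z'^2).
The Euler-Lagrange equation gives
    d/dθ( z' / sqrt(400 + z'^2) ) = 0,
so z' is constant. Integrating once:
    z(θ) = a θ + b,
a helix on the cylinder (a straight line when the cylinder is unrolled). The constants a, b are determined by the endpoint conditions.
With endpoint conditions z(0) = 5 and z(π/3) = 8: from z(0) = b we get b = 5, and a·π/3 + 5 = 8 gives a = 9/π, so
    z(θ) = (9/π) θ + 5.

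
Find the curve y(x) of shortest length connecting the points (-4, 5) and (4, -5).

Arc-length functional: J[y] = ∫ sqrt(1 + (y')^2) dx.
Lagrangian L = sqrt(1 + (y')^2) has no explicit y dependence, so ∂L/∂y = 0 and the Euler-Lagrange equation gives
    d/dx( y' / sqrt(1 + (y')^2) ) = 0  ⇒  y' / sqrt(1 + (y')^2) = const.
Hence y' is constant, so y(x) is affine.
Fitting the endpoints (-4, 5) and (4, -5):
    slope m = ((-5) − 5) / (4 − (-4)) = -5/4,
    intercept c = 5 − m·(-4) = 0.
Extremal: y(x) = (-5/4) x.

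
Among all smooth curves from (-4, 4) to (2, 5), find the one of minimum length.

Arc-length functional: J[y] = ∫ sqrt(1 + (y')^2) dx.
Lagrangian L = sqrt(1 + (y')^2) has no explicit y dependence, so ∂L/∂y = 0 and the Euler-Lagrange equation gives
    d/dx( y' / sqrt(1 + (y')^2) ) = 0  ⇒  y' / sqrt(1 + (y')^2) = const.
Hence y' is constant, so y(x) is affine.
Fitting the endpoints (-4, 4) and (2, 5):
    slope m = (5 − 4) / (2 − (-4)) = 1/6,
    intercept c = 4 − m·(-4) = 14/3.
Extremal: y(x) = (1/6) x + 14/3.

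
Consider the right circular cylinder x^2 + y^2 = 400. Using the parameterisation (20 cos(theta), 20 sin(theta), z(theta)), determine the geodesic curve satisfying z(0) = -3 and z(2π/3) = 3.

Parameterise the cylinder of radius R = 20 as
    r(θ) = (20 cos θ, 20 sin θ, z(θ)).
The arc-length element is
    ds = sqrt(400 + (dz/dθ)^2) dθ,
so the Lagrangian is L = sqrt(400 + z'^2).
L depends on z' only, not on z or θ, so ∂L/∂z = 0 and
    ∂L/∂z' = z' / sqrt(400 + z'^2).
The Euler-Lagrange equation gives
    d/dθ( z' / sqrt(400 + z'^2) ) = 0,
so z' is constant. Integrating once:
    z(θ) = a θ + b,
a helix on the cylinder (a straight line when the cylinder is unrolled). The constants a, b are determined by the endpoint conditions.
With endpoint conditions z(0) = -3 and z(2π/3) = 3: from z(0) = b we get b = -3, and a·2π/3 + -3 = 3 gives a = 9/π, so
    z(θ) = (9/π) θ − 3.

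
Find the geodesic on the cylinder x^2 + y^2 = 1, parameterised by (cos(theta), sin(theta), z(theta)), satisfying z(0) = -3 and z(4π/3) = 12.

Parameterise the cylinder of radius R = 1 as
    r(θ) = (cos θ, sin θ, z(θ)).
The arc-length element is
    ds = sqrt(1 + (dz/dθ)^2) dθ,
so the Lagrangian is L = sqrt(1 + z'^2).
L depends on z' only, not on z or θ, so ∂L/∂z = 0 and
    ∂L/∂z' = z' / sqrt(1 + z'^2).
The Euler-Lagrange equation gives
    d/dθ( z' / sqrt(1 + z'^2) ) = 0,
so z' is constant. Integrating once:
    z(θ) = a θ + b,
a helix on the cylinder (a straight line when the cylinder is unrolled). The constants a, b are determined by the endpoint conditions.
With endpoint conditions z(0) = -3 and z(4π/3) = 12: from z(0) = b we get b = -3, and a·4π/3 + -3 = 12 gives a = 45/(4π), so
    z(θ) = (45/(4π)) θ − 3.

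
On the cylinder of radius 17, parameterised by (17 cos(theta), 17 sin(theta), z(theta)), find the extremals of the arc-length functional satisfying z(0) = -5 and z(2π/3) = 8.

Parameterise the cylinder of radius R = 17 as
    r(θ) = (17 cos θ, 17 sin θ, z(θ)).
The arc-length element is
    ds = sqrt(289 + (dz/dθ)^2) dθ,
so the Lagrangian is L = sqrt(289 + z'^2).
L depends on z' only, not on z or θ, so ∂L/∂z = 0 and
    ∂L/∂z' = z' / sqrt(289 + z'^2).
The Euler-Lagrange equation gives
    d/dθ( z' / sqrt(289 + z'^2) ) = 0,
so z' is constant. Integrating once:
    z(θ) = a θ + b,
a helix on the cylinder (a straight line when the cylinder is unrolled). The constants a, b are determined by the endpoint conditions.
With endpoint conditions z(0) = -5 and z(2π/3) = 8: from z(0) = b we get b = -5, and a·2π/3 + -5 = 8 gives a = 39/(2π), so
    z(θ) = (39/(2π)) θ − 5.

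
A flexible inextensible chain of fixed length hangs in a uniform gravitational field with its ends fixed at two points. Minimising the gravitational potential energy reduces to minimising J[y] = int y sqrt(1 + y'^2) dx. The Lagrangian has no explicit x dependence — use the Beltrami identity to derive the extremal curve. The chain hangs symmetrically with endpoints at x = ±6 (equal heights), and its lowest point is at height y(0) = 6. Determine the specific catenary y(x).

The Lagrangian L(y, y') = y sqrt(1 + y'^2) has no explicit x dependence, so the Beltrami identity applies:
    L − y' ∂L/∂y' = C.
Compute ∂L/∂y' = y · y' / sqrt(1 + y'^2). Then
    L − y' ∂L/∂y'
    = y sqrt(1 + y'^2) − y · y'^2 / sqrt(1 + y'^2)
    = y (1 + y'^2 − y'^2) / sqrt(1 + y'^2)
    = y / sqrt(1 + y'^2) = C.
Squaring gives y^2 = C^2 (1 + y'^2), i.e.
    y'^2 = y^2 / C^2 − 1.
Separating variables,
    dy / sqrt(y^2 − C^2) = dx / C,
and integrating gives arccosh(y / C) = (x − a)/C, so
    y(x) = C cosh((x − a)/C),
the catenary. The constants C and a are fixed by the two endpoint conditions (and, for the hanging-chain problem, the length constraint selects C).
Now fit the given data. The endpoints x = ±6 are symmetric at equal height, so the catenary is even about its minimum: a = 0 and y(x) = C cosh(x/C). The lowest point is y(0) = C cosh(0) = C, and we are told y(0) = 6, so C = 6. Therefore
    y(x) = 6 cosh(x/6),
and at the endpoints
    y(±6) = 6 cosh(6/6).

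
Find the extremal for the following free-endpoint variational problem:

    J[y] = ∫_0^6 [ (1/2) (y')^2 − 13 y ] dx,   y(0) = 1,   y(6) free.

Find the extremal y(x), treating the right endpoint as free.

The Lagrangian L = (1/2) (y')^2 − 13 y gives
    ∂L/∂y = −13,   ∂L/∂y' = y'.
Euler-Lagrange: d/dx(y') − (−13) = 0, i.e. y'' + 13 = 0, so
    y(x) = −(13/2) x^2 + C1 x + C2.
Fixed left endpoint y(0) = 1 ⇒ C2 = 1.
The right endpoint x = 6 is free, so the natural (transversality) condition is ∂L/∂y' |_{x=6} = 0, i.e. y'(6) = 0.
Compute y'(x) = −13 x + C1, so y'(6) = −78 + C1 = 0 ⇒ C1 = 78.
Therefore the extremal is
    y(x) = −(13/2) x^2 + 78 x + 1.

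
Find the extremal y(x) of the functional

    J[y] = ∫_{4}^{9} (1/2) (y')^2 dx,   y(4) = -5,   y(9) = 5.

The Lagrangian is L = (1/2) (y')^2.
Compute ∂L/∂y = 0, ∂L/∂y' = y'.
The Euler-Lagrange equation d/dx(∂L/∂y') − ∂L/∂y = 0 reduces to
    y'' = 0.
Its general solution is
    y(x) = A x + B,
with A, B fixed by the endpoint conditions.
Applying the endpoint conditions y(4) = -5 and y(9) = 5: solve A·4 + B = -5 and A·9 + B = 5. Subtracting gives A(9 − 4) = 5 − -5, so A = 2, and B = -5 − A·4 = -13. Therefore
    y(x) = 2 x - 13.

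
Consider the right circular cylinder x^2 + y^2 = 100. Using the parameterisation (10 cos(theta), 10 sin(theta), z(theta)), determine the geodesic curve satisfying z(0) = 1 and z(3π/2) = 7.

Parameterise the cylinder of radius R = 10 as
    r(θ) = (10 cos θ, 10 sin θ, z(θ)).
The arc-length element is
    ds = sqrt(100 + (dz/dθ)^2) dθ,
so the Lagrangian is L = sqrt(100 + z'^2).
L depends on z' only, not on z or θ, so ∂L/∂z = 0 and
    ∂L/∂z' = z' / sqrt(100 + z'^2).
The Euler-Lagrange equation gives
    d/dθ( z' / sqrt(100 + z'^2) ) = 0,
so z' is constant. Integrating once:
    z(θ) = a θ + b,
a helix on the cylinder (a straight line when the cylinder is unrolled). The constants a, b are determined by the endpoint conditions.
With endpoint conditions z(0) = 1 and z(3π/2) = 7: from z(0) = b we get b = 1, and a·3π/2 + 1 = 7 gives a = 4/π, so
    z(θ) = (4/π) θ + 1.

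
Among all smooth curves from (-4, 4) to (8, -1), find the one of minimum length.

Arc-length functional: J[y] = ∫ sqrt(1 + (y')^2) dx.
Lagrangian L = sqrt(1 + (y')^2) has no explicit y dependence, so ∂L/∂y = 0 and the Euler-Lagrange equation gives
    d/dx( y' / sqrt(1 + (y')^2) ) = 0  ⇒  y' / sqrt(1 + (y')^2) = const.
Hence y' is constant, so y(x) is affine.
Fitting the endpoints (-4, 4) and (8, -1):
    slope m = ((-1) − 4) / (8 − (-4)) = -5/12,
    intercept c = 4 − m·(-4) = 7/3.
Extremal: y(x) = (-5/12) x + 7/3.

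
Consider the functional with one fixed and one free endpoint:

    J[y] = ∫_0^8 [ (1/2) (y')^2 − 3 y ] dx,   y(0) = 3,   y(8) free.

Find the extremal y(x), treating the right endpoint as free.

The Lagrangian L = (1/2) (y')^2 − 3 y gives
    ∂L/∂y = −3,   ∂L/∂y' = y'.
Euler-Lagrange: d/dx(y') − (−3) = 0, i.e. y'' + 3 = 0, so
    y(x) = −(3/2) x^2 + C1 x + C2.
Fixed left endpoint y(0) = 3 ⇒ C2 = 3.
The right endpoint x = 8 is free, so the natural (transversality) condition is ∂L/∂y' |_{x=8} = 0, i.e. y'(8) = 0.
Compute y'(x) = −3 x + C1, so y'(8) = −24 + C1 = 0 ⇒ C1 = 24.
Therefore the extremal is
    y(x) = −(3/2) x^2 + 24 x + 3.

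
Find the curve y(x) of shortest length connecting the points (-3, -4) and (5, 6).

Arc-length functional: J[y] = ∫ sqrt(1 + (y')^2) dx.
Lagrangian L = sqrt(1 + (y')^2) has no explicit y dependence, so ∂L/∂y = 0 and the Euler-Lagrange equation gives
    d/dx( y' / sqrt(1 + (y')^2) ) = 0  ⇒  y' / sqrt(1 + (y')^2) = const.
Hence y' is constant, so y(x) is affine.
Fitting the endpoints (-3, -4) and (5, 6):
    slope m = (6 − (-4)) / (5 − (-3)) = 5/4,
    intercept c = (-4) − m·(-3) = -1/4.
Extremal: y(x) = (5/4) x - 1/4.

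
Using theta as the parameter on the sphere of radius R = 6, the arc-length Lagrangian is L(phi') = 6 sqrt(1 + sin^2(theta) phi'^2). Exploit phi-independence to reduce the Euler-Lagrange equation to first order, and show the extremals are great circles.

On the sphere of radius R = 6 with spherical coordinates (θ, φ), the induced metric is
    ds^2 = 36(dθ^2 + sin^2(θ) dφ^2).
Parameterise by θ; the arc-length functional is
    J[φ] = ∫ 6 sqrt(1 + sin^2(θ) (dφ/dθ)^2) dθ,
so L = 6 sqrt(1 + sin^2(θ) φ'^2). Compute
    ∂L/∂φ = 0  (L has no explicit φ dependence),
    ∂L/∂φ' = 6 sin^2(θ) φ' / sqrt(1 + sin^2(θ) φ'^2).
Since ∂L/∂φ = 0, the Euler-Lagrange equation
    d/dθ(∂L/∂φ') − ∂L/∂φ = 0
reduces to d/dθ(∂L/∂φ') = 0, i.e. the momentum conjugate to φ is conserved:
    6 sin^2(θ) φ' / sqrt(1 + sin^2(θ) φ'^2) = C.
The overall factor of 6 is constant, so dividing through gives Clairaut's relation sin^2(θ) φ' / sqrt(1 + sin^2(θ) φ'^2) = C' (with C' = C/6). Solving for φ' and integrating gives the great-circle family
    cot(θ) = A cos(φ − φ_0),
i.e. the intersection of the sphere with a plane through the origin. The two constants A and φ_0 (equivalently C and one phase) are fixed by the two endpoint conditions.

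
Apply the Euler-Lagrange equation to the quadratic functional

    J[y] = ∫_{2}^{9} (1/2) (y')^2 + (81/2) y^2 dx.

The Lagrangian is L = (1/2) (y')^2 + (81/2) y^2.
Compute ∂L/∂y = 81y, ∂L/∂y' = y'.
The Euler-Lagrange equation d/dx(∂L/∂y') − ∂L/∂y = 0 reduces to
    y'' − 81 y = 0.
Its general solution is
    y(x) = A e^(9x) + B e^(−9x),
with A, B fixed by the endpoint conditions.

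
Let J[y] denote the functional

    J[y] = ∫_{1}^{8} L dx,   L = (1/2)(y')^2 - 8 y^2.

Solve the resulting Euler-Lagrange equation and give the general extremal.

The Lagrangian is L = (1/2)(y')^2 - 8 y^2.
∂L/∂y = -16y.
∂L/∂y' = y'.
The Euler-Lagrange equation d/dx(∂L/∂y') − ∂L/∂y = 0 becomes:
    y'' + 16 y = 0
General solution: y(x) = A sin(4x) + B cos(4x), where A and B are arbitrary constants fixed by the endpoint conditions.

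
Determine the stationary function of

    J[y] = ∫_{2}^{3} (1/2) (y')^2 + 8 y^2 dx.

The Lagrangian is L = (1/2) (y')^2 + 8 y^2.
Compute ∂L/∂y = 16y, ∂L/∂y' = y'.
The Euler-Lagrange equation d/dx(∂L/∂y') − ∂L/∂y = 0 reduces to
    y'' − 16 y = 0.
Its general solution is
    y(x) = A e^(4x) + B e^(−4x),
with A, B fixed by the endpoint conditions.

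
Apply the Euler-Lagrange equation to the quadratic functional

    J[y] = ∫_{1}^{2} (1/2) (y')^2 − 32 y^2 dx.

The Lagrangian is L = (1/2) (y')^2 − 32 y^2.
Compute ∂L/∂y = -64y, ∂L/∂y' = y'.
The Euler-Lagrange equation d/dx(∂L/∂y') − ∂L/∂y = 0 reduces to
    y'' + 64 y = 0.
Its general solution is
    y(x) = A sin(8x) + B cos(8x),
with A, B fixed by the endpoint conditions.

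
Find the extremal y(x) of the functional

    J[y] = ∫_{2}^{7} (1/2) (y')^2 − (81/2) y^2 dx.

The Lagrangian is L = (1/2) (y')^2 − (81/2) y^2.
Compute ∂L/∂y = -81y, ∂L/∂y' = y'.
The Euler-Lagrange equation d/dx(∂L/∂y') − ∂L/∂y = 0 reduces to
    y'' + 81 y = 0.
Its general solution is
    y(x) = A sin(9x) + B cos(9x),
with A, B fixed by the endpoint conditions.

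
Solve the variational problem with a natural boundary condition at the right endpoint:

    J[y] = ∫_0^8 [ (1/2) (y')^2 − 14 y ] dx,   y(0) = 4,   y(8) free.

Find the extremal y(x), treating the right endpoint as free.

The Lagrangian L = (1/2) (y')^2 − 14 y gives
    ∂L/∂y = −14,   ∂L/∂y' = y'.
Euler-Lagrange: d/dx(y') − (−14) = 0, i.e. y'' + 14 = 0, so
    y(x) = −(14/2) x^2 + C1 x + C2.
Fixed left endpoint y(0) = 4 ⇒ C2 = 4.
The right endpoint x = 8 is free, so the natural (transversality) condition is ∂L/∂y' |_{x=8} = 0, i.e. y'(8) = 0.
Compute y'(x) = −14 x + C1, so y'(8) = −112 + C1 = 0 ⇒ C1 = 112.
Therefore the extremal is
    y(x) = −7 x^2 + 112 x + 4.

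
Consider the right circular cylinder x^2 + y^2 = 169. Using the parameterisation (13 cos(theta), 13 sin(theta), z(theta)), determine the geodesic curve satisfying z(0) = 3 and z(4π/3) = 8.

Parameterise the cylinder of radius R = 13 as
    r(θ) = (13 cos θ, 13 sin θ, z(θ)).
The arc-length element is
    ds = sqrt(169 + (dz/dθ)^2) dθ,
so the Lagrangian is L = sqrt(169 + z'^2).
L depends on z' only, not on z or θ, so ∂L/∂z = 0 and
    ∂L/∂z' = z' / sqrt(169 + z'^2).
The Euler-Lagrange equation gives
    d/dθ( z' / sqrt(169 + z'^2) ) = 0,
so z' is constant. Integrating once:
    z(θ) = a θ + b,
a helix on the cylinder (a straight line when the cylinder is unrolled). The constants a, b are determined by the endpoint conditions.
With endpoint conditions z(0) = 3 and z(4π/3) = 8: from z(0) = b we get b = 3, and a·4π/3 + 3 = 8 gives a = 15/(4π), so
    z(θ) = (15/(4π)) θ + 3.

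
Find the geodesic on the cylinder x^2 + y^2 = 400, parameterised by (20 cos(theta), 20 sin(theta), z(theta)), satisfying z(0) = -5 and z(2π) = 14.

Parameterise the cylinder of radius R = 20 as
    r(θ) = (20 cos θ, 20 sin θ, z(θ)).
The arc-length element is
    ds = sqrt(400 + (dz/dθ)^2) dθ,
so the Lagrangian is L = sqrt(400 + z'^2).
L depends on z' only, not on z or θ, so ∂L/∂z = 0 and
    ∂L/∂z' = z' / sqrt(400 + z'^2).
The Euler-Lagrange equation gives
    d/dθ( z' / sqrt(400 + z'^2) ) = 0,
so z' is constant. Integrating once:
    z(θ) = a θ + b,
a helix on the cylinder (a straight line when the cylinder is unrolled). The constants a, b are determined by the endpoint conditions.
With endpoint conditions z(0) = -5 and z(2π) = 14: from z(0) = b we get b = -5, and a·2π + -5 = 14 gives a = 19/(2π), so
    z(θ) = (19/(2π)) θ − 5.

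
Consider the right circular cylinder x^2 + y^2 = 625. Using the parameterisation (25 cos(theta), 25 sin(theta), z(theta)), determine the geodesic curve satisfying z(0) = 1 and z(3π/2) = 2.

Parameterise the cylinder of radius R = 25 as
    r(θ) = (25 cos θ, 25 sin θ, z(θ)).
The arc-length element is
    ds = sqrt(625 + (dz/dθ)^2) dθ,
so the Lagrangian is L = sqrt(625 + z'^2).
L depends on z' only, not on z or θ, so ∂L/∂z = 0 and
    ∂L/∂z' = z' / sqrt(625 + z'^2).
The Euler-Lagrange equation gives
    d/dθ( z' / sqrt(625 + z'^2) ) = 0,
so z' is constant. Integrating once:
    z(θ) = a θ + b,
a helix on the cylinder (a straight line when the cylinder is unrolled). The constants a, b are determined by the endpoint conditions.
With endpoint conditions z(0) = 1 and z(3π/2) = 2: from z(0) = b we get b = 1, and a·3π/2 + 1 = 2 gives a = 2/(3π), so
    z(θ) = (2/(3π)) θ + 1.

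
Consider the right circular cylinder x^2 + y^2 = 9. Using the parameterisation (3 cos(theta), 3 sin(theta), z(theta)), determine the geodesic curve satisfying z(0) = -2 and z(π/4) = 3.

Parameterise the cylinder of radius R = 3 as
    r(θ) = (3 cos θ, 3 sin θ, z(θ)).
The arc-length element is
    ds = sqrt(9 + (dz/dθ)^2) dθ,
so the Lagrangian is L = sqrt(9 + z'^2).
L depends on z' only, not on z or θ, so ∂L/∂z = 0 and
    ∂L/∂z' = z' / sqrt(9 + z'^2).
The Euler-Lagrange equation gives
    d/dθ( z' / sqrt(9 + z'^2) ) = 0,
so z' is constant. Integrating once:
    z(θ) = a θ + b,
a helix on the cylinder (a straight line when the cylinder is unrolled). The constants a, b are determined by the endpoint conditions.
With endpoint conditions z(0) = -2 and z(π/4) = 3: from z(0) = b we get b = -2, and a·π/4 + -2 = 3 gives a = 20/π, so
    z(θ) = (20/π) θ − 2.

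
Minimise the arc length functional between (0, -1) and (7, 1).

Arc-length functional: J[y] = ∫ sqrt(1 + (y')^2) dx.
Lagrangian L = sqrt(1 + (y')^2) has no explicit y dependence, so ∂L/∂y = 0 and the Euler-Lagrange equation gives
    d/dx( y' / sqrt(1 + (y')^2) ) = 0  ⇒  y' / sqrt(1 + (y')^2) = const.
Hence y' is constant, so y(x) is affine.
Fitting the endpoints (0, -1) and (7, 1):
    slope m = (1 − (-1)) / (7 − 0) = 2/7,
    intercept c = (-1) − m·0 = -1.
Extremal: y(x) = (2/7) x - 1.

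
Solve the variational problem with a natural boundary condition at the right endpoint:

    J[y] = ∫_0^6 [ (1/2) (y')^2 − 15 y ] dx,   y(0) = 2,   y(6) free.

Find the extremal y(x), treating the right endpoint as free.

The Lagrangian L = (1/2) (y')^2 − 15 y gives
    ∂L/∂y = −15,   ∂L/∂y' = y'.
Euler-Lagrange: d/dx(y') − (−15) = 0, i.e. y'' + 15 = 0, so
    y(x) = −(15/2) x^2 + C1 x + C2.
Fixed left endpoint y(0) = 2 ⇒ C2 = 2.
The right endpoint x = 6 is free, so the natural (transversality) condition is ∂L/∂y' |_{x=6} = 0, i.e. y'(6) = 0.
Compute y'(x) = −15 x + C1, so y'(6) = −90 + C1 = 0 ⇒ C1 = 90.
Therefore the extremal is
    y(x) = −(15/2) x^2 + 90 x + 2.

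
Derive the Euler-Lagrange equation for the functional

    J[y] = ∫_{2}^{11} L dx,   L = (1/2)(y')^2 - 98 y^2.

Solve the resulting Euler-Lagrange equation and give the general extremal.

The Lagrangian is L = (1/2)(y')^2 - 98 y^2.
∂L/∂y = -196y.
∂L/∂y' = y'.
The Euler-Lagrange equation d/dx(∂L/∂y') − ∂L/∂y = 0 becomes:
    y'' + 196 y = 0
General solution: y(x) = A sin(14x) + B cos(14x), where A and B are arbitrary constants fixed by the endpoint conditions.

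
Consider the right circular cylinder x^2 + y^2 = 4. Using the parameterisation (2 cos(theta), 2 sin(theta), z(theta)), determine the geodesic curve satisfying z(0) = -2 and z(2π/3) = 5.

Parameterise the cylinder of radius R = 2 as
    r(θ) = (2 cos θ, 2 sin θ, z(θ)).
The arc-length element is
    ds = sqrt(4 + (dz/dθ)^2) dθ,
so the Lagrangian is L = sqrt(4 + z'^2).
L depends on z' only, not on z or θ, so ∂L/∂z = 0 and
    ∂L/∂z' = z' / sqrt(4 + z'^2).
The Euler-Lagrange equation gives
    d/dθ( z' / sqrt(4 + z'^2) ) = 0,
so z' is constant. Integrating once:
    z(θ) = a θ + b,
a helix on the cylinder (a straight line when the cylinder is unrolled). The constants a, b are determined by the endpoint conditions.
With endpoint conditions z(0) = -2 and z(2π/3) = 5: from z(0) = b we get b = -2, and a·2π/3 + -2 = 5 gives a = 21/(2π), so
    z(θ) = (21/(2π)) θ − 2.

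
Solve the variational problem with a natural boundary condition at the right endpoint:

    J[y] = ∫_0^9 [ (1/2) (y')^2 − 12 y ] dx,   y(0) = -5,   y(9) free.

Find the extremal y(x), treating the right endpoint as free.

The Lagrangian L = (1/2) (y')^2 − 12 y gives
    ∂L/∂y = −12,   ∂L/∂y' = y'.
Euler-Lagrange: d/dx(y') − (−12) = 0, i.e. y'' + 12 = 0, so
    y(x) = −(12/2) x^2 + C1 x + C2.
Fixed left endpoint y(0) = -5 ⇒ C2 = -5.
The right endpoint x = 9 is free, so the natural (transversality) condition is ∂L/∂y' |_{x=9} = 0, i.e. y'(9) = 0.
Compute y'(x) = −12 x + C1, so y'(9) = −108 + C1 = 0 ⇒ C1 = 108.
Therefore the extremal is
    y(x) = −6 x^2 + 108 x − 5.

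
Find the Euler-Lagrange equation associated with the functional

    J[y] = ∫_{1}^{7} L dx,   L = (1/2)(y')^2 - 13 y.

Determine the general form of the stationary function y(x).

The Lagrangian is L = (1/2)(y')^2 - 13 y.
∂L/∂y = -13.
∂L/∂y' = y'.
The Euler-Lagrange equation d/dx(∂L/∂y') − ∂L/∂y = 0 becomes:
    y'' + 13 = 0
General solution: y(x) = -(13/2) x^2 + A x + B, where A and B are arbitrary constants fixed by the endpoint conditions.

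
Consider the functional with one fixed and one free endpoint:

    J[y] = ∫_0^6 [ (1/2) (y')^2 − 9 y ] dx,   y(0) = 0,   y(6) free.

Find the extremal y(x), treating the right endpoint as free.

The Lagrangian L = (1/2) (y')^2 − 9 y gives
    ∂L/∂y = −9,   ∂L/∂y' = y'.
Euler-Lagrange: d/dx(y') − (−9) = 0, i.e. y'' + 9 = 0, so
    y(x) = −(9/2) x^2 + C1 x + C2.
Fixed left endpoint y(0) = 0 ⇒ C2 = 0.
The right endpoint x = 6 is free, so the natural (transversality) condition is ∂L/∂y' |_{x=6} = 0, i.e. y'(6) = 0.
Compute y'(x) = −9 x + C1, so y'(6) = −54 + C1 = 0 ⇒ C1 = 54.
Therefore the extremal is
    y(x) = −(9/2) x^2 + 54 x.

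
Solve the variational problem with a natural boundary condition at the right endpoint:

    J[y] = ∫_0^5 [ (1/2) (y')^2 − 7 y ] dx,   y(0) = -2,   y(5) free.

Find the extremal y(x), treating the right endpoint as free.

The Lagrangian L = (1/2) (y')^2 − 7 y gives
    ∂L/∂y = −7,   ∂L/∂y' = y'.
Euler-Lagrange: d/dx(y') − (−7) = 0, i.e. y'' + 7 = 0, so
    y(x) = −(7/2) x^2 + C1 x + C2.
Fixed left endpoint y(0) = -2 ⇒ C2 = -2.
The right endpoint x = 5 is free, so the natural (transversality) condition is ∂L/∂y' |_{x=5} = 0, i.e. y'(5) = 0.
Compute y'(x) = −7 x + C1, so y'(5) = −35 + C1 = 0 ⇒ C1 = 35.
Therefore the extremal is
    y(x) = −(7/2) x^2 + 35 x − 2.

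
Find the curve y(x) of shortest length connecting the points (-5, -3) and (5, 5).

Arc-length functional: J[y] = ∫ sqrt(1 + (y')^2) dx.
Lagrangian L = sqrt(1 + (y')^2) has no explicit y dependence, so ∂L/∂y = 0 and the Euler-Lagrange equation gives
    d/dx( y' / sqrt(1 + (y')^2) ) = 0  ⇒  y' / sqrt(1 + (y')^2) = const.
Hence y' is constant, so y(x) is affine.
Fitting the endpoints (-5, -3) and (5, 5):
    slope m = (5 − (-3)) / (5 − (-5)) = 4/5,
    intercept c = (-3) − m·(-5) = 1.
Extremal: y(x) = (4/5) x + 1.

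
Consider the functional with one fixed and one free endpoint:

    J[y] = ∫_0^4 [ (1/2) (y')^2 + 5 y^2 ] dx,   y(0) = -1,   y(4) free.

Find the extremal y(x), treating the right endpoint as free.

The Lagrangian L = (1/2) (y')^2 + 5 y^2 gives
    ∂L/∂y = 10 y,   ∂L/∂y' = y'.
Euler-Lagrange: y'' − 10 y = 0.
With k = sqrt(10), the general solution is
    y(x) = A cosh(sqrt(10) x) + B sinh(sqrt(10) x).
Fixed left endpoint y(0) = -1 ⇒ A = -1.
The right endpoint x = 4 is free, so the natural (transversality) condition is ∂L/∂y' |_{x=4} = 0, i.e. y'(4) = 0.
Compute y'(x) = A k sinh(k x) + B k cosh(k x), so
    y'(4) = A k sinh(k·4) + B k cosh(k·4) = 0
    ⇒ B = −A tanh(k·4) = tanh(sqrt(10)·4).
Therefore the extremal is
    y(x) = −cosh(sqrt(10) x) + tanh(sqrt(10)·4) sinh(sqrt(10) x).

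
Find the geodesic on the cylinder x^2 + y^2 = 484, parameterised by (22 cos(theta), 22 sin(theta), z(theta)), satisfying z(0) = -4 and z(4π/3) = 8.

Parameterise the cylinder of radius R = 22 as
    r(θ) = (22 cos θ, 22 sin θ, z(θ)).
The arc-length element is
    ds = sqrt(484 + (dz/dθ)^2) dθ,
so the Lagrangian is L = sqrt(484 + z'^2).
L depends on z' only, not on z or θ, so ∂L/∂z = 0 and
    ∂L/∂z' = z' / sqrt(484 + z'^2).
The Euler-Lagrange equation gives
    d/dθ( z' / sqrt(484 + z'^2) ) = 0,
so z' is constant. Integrating once:
    z(θ) = a θ + b,
a helix on the cylinder (a straight line when the cylinder is unrolled). The constants a, b are determined by the endpoint conditions.
With endpoint conditions z(0) = -4 and z(4π/3) = 8: from z(0) = b we get b = -4, and a·4π/3 + -4 = 8 gives a = 9/π, so
    z(θ) = (9/π) θ − 4.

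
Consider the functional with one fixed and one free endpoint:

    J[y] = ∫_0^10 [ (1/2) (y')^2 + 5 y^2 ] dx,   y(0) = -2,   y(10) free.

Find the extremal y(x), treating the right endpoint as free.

The Lagrangian L = (1/2) (y')^2 + 5 y^2 gives
    ∂L/∂y = 10 y,   ∂L/∂y' = y'.
Euler-Lagrange: y'' − 10 y = 0.
With k = sqrt(10), the general solution is
    y(x) = A cosh(sqrt(10) x) + B sinh(sqrt(10) x).
Fixed left endpoint y(0) = -2 ⇒ A = -2.
The right endpoint x = 10 is free, so the natural (transversality) condition is ∂L/∂y' |_{x=10} = 0, i.e. y'(10) = 0.
Compute y'(x) = A k sinh(k x) + B k cosh(k x), so
    y'(10) = A k sinh(k·10) + B k cosh(k·10) = 0
    ⇒ B = −A tanh(k·10) = 2 tanh(sqrt(10)·10).
Therefore the extremal is
    y(x) = −2 cosh(sqrt(10) x) + 2 tanh(sqrt(10)·10) sinh(sqrt(10) x).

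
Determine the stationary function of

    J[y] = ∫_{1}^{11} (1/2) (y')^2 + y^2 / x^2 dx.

The Lagrangian is L = (1/2) (y')^2 + y^2 / x^2.
Compute ∂L/∂y = 2y/x^2, ∂L/∂y' = y'.
The Euler-Lagrange equation d/dx(∂L/∂y') − ∂L/∂y = 0 reduces to
    y'' − 2/x^2 · y = 0  (x > 0).
Its general solution is
    y(x) = A x^2 + B / x,
with A, B fixed by the endpoint conditions.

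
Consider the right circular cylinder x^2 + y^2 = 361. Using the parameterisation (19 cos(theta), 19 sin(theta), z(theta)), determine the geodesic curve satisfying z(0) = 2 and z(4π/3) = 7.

Parameterise the cylinder of radius R = 19 as
    r(θ) = (19 cos θ, 19 sin θ, z(θ)).
The arc-length element is
    ds = sqrt(361 + (dz/dθ)^2) dθ,
so the Lagrangian is L = sqrt(361 + z'^2).
L depends on z' only, not on z or θ, so ∂L/∂z = 0 and
    ∂L/∂z' = z' / sqrt(361 + z'^2).
The Euler-Lagrange equation gives
    d/dθ( z' / sqrt(361 + z'^2) ) = 0,
so z' is constant. Integrating once:
    z(θ) = a θ + b,
a helix on the cylinder (a straight line when the cylinder is unrolled). The constants a, b are determined by the endpoint conditions.
With endpoint conditions z(0) = 2 and z(4π/3) = 7: from z(0) = b we get b = 2, and a·4π/3 + 2 = 7 gives a = 15/(4π), so
    z(θ) = (15/(4π)) θ + 2.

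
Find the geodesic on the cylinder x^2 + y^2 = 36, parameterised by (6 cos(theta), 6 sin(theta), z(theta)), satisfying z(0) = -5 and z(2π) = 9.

Parameterise the cylinder of radius R = 6 as
    r(θ) = (6 cos θ, 6 sin θ, z(θ)).
The arc-length element is
    ds = sqrt(36 + (dz/dθ)^2) dθ,
so the Lagrangian is L = sqrt(36 + z'^2).
L depends on z' only, not on z or θ, so ∂L/∂z = 0 and
    ∂L/∂z' = z' / sqrt(36 + z'^2).
The Euler-Lagrange equation gives
    d/dθ( z' / sqrt(36 + z'^2) ) = 0,
so z' is constant. Integrating once:
    z(θ) = a θ + b,
a helix on the cylinder (a straight line when the cylinder is unrolled). The constants a, b are determined by the endpoint conditions.
With endpoint conditions z(0) = -5 and z(2π) = 9: from z(0) = b we get b = -5, and a·2π + -5 = 9 gives a = 7/π, so
    z(θ) = (7/π) θ − 5.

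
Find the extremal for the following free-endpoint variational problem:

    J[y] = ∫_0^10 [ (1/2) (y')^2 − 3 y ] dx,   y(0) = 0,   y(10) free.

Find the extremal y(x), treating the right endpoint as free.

The Lagrangian L = (1/2) (y')^2 − 3 y gives
    ∂L/∂y = −3,   ∂L/∂y' = y'.
Euler-Lagrange: d/dx(y') − (−3) = 0, i.e. y'' + 3 = 0, so
    y(x) = −(3/2) x^2 + C1 x + C2.
Fixed left endpoint y(0) = 0 ⇒ C2 = 0.
The right endpoint x = 10 is free, so the natural (transversality) condition is ∂L/∂y' |_{x=10} = 0, i.e. y'(10) = 0.
Compute y'(x) = −3 x + C1, so y'(10) = −30 + C1 = 0 ⇒ C1 = 30.
Therefore the extremal is
    y(x) = −(3/2) x^2 + 30 x.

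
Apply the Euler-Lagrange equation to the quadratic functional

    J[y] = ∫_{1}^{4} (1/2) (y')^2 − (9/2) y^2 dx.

The Lagrangian is L = (1/2) (y')^2 − (9/2) y^2.
Compute ∂L/∂y = -9y, ∂L/∂y' = y'.
The Euler-Lagrange equation d/dx(∂L/∂y') − ∂L/∂y = 0 reduces to
    y'' + 9 y = 0.
Its general solution is
    y(x) = A sin(3x) + B cos(3x),
with A, B fixed by the endpoint conditions.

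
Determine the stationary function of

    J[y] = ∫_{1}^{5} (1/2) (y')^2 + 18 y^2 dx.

The Lagrangian is L = (1/2) (y')^2 + 18 y^2.
Compute ∂L/∂y = 36y, ∂L/∂y' = y'.
The Euler-Lagrange equation d/dx(∂L/∂y') − ∂L/∂y = 0 reduces to
    y'' − 36 y = 0.
Its general solution is
    y(x) = A e^(6x) + B e^(−6x),
with A, B fixed by the endpoint conditions.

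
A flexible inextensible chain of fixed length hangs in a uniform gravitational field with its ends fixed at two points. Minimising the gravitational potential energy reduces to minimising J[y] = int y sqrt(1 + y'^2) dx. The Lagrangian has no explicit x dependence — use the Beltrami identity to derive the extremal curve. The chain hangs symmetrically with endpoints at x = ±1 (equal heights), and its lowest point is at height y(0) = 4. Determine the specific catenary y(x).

The Lagrangian L(y, y') = y sqrt(1 + y'^2) has no explicit x dependence, so the Beltrami identity applies:
    L − y' ∂L/∂y' = C.
Compute ∂L/∂y' = y · y' / sqrt(1 + y'^2). Then
    L − y' ∂L/∂y'
    = y sqrt(1 + y'^2) − y · y'^2 / sqrt(1 + y'^2)
    = y (1 + y'^2 − y'^2) / sqrt(1 + y'^2)
    = y / sqrt(1 + y'^2) = C.
Squaring gives y^2 = C^2 (1 + y'^2), i.e.
    y'^2 = y^2 / C^2 − 1.
Separating variables,
    dy / sqrt(y^2 − C^2) = dx / C,
and integrating gives arccosh(y / C) = (x − a)/C, so
    y(x) = C cosh((x − a)/C),
the catenary. The constants C and a are fixed by the two endpoint conditions (and, for the hanging-chain problem, the length constraint selects C).
Now fit the given data. The endpoints x = ±1 are symmetric at equal height, so the catenary is even about its minimum: a = 0 and y(x) = C cosh(x/C). The lowest point is y(0) = C cosh(0) = C, and we are told y(0) = 4, so C = 4. Therefore
    y(x) = 4 cosh(x/4),
and at the endpoints
    y(±1) = 4 cosh(1/4).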